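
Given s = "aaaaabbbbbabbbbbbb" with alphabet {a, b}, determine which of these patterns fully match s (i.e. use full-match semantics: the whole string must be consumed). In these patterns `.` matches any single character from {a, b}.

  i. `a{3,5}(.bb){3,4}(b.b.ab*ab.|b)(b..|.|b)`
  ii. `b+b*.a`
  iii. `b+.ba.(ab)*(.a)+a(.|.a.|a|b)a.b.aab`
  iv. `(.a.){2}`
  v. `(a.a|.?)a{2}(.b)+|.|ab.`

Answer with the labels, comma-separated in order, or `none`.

i

i → match
ii → no match — must start with "b"
iii → no match — must start with "b"
iv → no match
v → no match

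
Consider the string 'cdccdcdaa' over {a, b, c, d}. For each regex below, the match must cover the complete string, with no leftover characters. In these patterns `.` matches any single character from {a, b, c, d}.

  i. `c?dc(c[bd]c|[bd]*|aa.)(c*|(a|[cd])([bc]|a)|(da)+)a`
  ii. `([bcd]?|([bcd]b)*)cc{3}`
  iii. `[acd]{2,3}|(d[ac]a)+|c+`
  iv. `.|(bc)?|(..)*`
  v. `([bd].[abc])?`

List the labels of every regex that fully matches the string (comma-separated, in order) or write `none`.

i → match
ii → no match — must end with 'c'
iii → no match
iv → no match
v → no match

i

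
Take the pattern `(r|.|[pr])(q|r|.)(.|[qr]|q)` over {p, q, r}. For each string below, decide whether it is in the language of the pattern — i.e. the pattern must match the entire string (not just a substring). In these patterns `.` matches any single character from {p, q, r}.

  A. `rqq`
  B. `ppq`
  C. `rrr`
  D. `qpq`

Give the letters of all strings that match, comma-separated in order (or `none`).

A → match
B → match
C → match
D → match

A, B, C, D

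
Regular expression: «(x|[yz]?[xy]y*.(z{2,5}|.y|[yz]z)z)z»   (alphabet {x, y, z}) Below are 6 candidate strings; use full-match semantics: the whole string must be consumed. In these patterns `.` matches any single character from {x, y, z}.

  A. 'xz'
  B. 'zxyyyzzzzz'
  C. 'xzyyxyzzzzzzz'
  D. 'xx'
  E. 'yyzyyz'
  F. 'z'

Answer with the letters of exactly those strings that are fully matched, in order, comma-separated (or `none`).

A, B

A → match
B → match
C → no match
D → no match — must end with 'z'
E → no match
F → no match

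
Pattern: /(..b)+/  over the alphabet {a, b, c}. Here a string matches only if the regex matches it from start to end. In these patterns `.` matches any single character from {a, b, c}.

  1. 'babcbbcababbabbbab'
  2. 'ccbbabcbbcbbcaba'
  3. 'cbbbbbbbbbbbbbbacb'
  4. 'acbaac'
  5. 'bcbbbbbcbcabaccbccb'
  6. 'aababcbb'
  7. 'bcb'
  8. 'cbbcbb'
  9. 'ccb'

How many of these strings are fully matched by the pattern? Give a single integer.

5

1 → match
2 → no match — must end with 'b'
3 → match
4 → no match — must end with 'b'
5 → no match
6 → no match
7 → match
8 → match
9 → match
Total matched: 5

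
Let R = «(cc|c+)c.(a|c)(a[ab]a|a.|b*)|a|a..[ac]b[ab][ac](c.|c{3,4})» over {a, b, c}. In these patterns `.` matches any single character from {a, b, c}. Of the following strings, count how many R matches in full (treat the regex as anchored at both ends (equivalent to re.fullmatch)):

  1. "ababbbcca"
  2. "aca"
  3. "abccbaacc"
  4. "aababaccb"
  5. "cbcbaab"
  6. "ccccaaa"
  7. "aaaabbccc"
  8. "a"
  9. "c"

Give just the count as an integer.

1 → no match
2 → no match
3 → match
4 → match
5 → no match
6 → match
7 → match
8 → match
9 → no match
Total matched: 5

5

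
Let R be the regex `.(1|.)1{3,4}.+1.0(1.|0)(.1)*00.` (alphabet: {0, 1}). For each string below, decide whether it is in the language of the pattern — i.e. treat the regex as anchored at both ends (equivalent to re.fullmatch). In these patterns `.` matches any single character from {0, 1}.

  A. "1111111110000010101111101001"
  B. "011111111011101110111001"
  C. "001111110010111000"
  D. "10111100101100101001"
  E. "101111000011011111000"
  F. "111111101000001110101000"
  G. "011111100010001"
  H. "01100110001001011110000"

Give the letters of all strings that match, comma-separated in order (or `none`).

A → no match
B → no match
C → no match
D → no match
E → no match
F → no match
G → no match
H → no match

none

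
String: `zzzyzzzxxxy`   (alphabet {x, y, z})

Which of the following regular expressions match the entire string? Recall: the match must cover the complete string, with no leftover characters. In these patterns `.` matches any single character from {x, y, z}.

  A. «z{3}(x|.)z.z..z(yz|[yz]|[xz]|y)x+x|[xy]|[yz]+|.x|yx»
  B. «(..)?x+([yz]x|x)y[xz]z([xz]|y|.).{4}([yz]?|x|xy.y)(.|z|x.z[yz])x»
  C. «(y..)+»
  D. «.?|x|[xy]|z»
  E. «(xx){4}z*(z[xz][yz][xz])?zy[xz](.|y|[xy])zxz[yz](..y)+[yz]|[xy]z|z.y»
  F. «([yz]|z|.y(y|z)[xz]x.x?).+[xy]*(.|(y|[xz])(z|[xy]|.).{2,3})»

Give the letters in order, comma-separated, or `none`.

F

A → no match
B → no match — must end with `x`
C → no match — must start with `y`
D → no match
E → no match
F → match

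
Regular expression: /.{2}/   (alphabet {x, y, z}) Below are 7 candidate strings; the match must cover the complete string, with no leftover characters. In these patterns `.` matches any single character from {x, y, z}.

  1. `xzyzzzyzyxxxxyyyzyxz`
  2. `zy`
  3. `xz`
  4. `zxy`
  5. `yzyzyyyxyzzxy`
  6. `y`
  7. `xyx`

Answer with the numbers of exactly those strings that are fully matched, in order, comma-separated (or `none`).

1 → no match
2 → match
3 → match
4 → no match
5 → no match
6 → no match
7 → no match

2, 3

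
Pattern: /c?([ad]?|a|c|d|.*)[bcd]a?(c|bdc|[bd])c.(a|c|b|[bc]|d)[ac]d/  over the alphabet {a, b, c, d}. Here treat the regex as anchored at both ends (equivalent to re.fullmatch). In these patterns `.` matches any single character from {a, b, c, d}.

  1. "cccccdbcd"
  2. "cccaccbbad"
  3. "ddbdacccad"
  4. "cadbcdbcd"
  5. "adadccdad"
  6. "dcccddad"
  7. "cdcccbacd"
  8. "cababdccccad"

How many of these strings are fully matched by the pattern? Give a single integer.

1 → match
2 → match
3 → no match
4 → match
5 → match
6 → match
7 → match
8 → match
Total matched: 7

7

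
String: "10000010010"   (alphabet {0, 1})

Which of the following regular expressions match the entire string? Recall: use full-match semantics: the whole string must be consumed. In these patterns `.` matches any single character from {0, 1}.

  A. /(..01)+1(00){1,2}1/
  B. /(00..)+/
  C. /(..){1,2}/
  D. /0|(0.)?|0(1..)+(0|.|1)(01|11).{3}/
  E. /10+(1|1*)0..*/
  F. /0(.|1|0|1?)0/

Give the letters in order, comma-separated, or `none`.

E

A → no match — must end with "001"
B → no match — must start with "00"
C → no match
D → no match
E → match
F → no match — must start with "0"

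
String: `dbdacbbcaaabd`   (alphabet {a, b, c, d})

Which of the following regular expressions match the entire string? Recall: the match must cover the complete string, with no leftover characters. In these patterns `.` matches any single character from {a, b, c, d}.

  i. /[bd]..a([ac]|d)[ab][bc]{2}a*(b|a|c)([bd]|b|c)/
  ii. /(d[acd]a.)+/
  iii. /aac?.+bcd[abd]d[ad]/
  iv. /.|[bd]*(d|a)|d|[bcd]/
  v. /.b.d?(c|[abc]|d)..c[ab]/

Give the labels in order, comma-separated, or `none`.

i → match
ii → no match
iii → no match — must start with `aa`
iv → no match
v → no match

i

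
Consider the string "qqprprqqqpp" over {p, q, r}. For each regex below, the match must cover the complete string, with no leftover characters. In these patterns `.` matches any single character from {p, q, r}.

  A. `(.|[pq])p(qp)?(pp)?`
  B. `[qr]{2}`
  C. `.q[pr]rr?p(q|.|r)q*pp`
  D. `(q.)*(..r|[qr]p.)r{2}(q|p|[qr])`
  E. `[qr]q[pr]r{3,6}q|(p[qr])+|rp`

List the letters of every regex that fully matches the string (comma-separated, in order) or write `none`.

A → no match
B → no match
C → match
D → no match
E → no match

C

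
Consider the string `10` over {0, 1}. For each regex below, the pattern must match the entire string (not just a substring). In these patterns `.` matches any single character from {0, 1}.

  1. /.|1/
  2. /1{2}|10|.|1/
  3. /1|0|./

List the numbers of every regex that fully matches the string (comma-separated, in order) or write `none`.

2

1 → no match
2 → match
3 → no match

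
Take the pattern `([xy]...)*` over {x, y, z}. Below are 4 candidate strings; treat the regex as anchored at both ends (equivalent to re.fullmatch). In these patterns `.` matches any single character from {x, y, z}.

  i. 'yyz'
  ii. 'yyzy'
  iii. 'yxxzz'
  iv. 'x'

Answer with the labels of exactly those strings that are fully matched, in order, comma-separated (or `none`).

i → no match
ii → match
iii → no match
iv → no match

ii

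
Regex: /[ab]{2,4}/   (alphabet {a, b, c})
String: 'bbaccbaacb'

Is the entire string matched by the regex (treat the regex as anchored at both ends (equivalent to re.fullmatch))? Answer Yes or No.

No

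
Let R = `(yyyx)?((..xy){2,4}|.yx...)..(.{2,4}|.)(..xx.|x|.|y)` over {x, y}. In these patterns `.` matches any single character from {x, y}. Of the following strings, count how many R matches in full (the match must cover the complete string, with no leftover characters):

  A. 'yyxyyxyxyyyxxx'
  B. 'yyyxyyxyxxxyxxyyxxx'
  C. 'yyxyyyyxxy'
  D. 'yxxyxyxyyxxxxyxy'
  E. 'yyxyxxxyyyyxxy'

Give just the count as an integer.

4

A → match
B → match
C → match
D → no match
E → match
Total matched: 4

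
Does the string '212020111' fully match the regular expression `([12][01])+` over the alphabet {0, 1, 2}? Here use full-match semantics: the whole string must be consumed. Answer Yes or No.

No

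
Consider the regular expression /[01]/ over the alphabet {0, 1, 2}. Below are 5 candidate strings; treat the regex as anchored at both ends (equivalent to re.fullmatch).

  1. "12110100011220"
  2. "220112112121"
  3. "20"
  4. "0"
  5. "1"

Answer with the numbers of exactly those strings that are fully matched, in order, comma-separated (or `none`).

4, 5

1 → no match
2 → no match
3 → no match
4 → match
5 → match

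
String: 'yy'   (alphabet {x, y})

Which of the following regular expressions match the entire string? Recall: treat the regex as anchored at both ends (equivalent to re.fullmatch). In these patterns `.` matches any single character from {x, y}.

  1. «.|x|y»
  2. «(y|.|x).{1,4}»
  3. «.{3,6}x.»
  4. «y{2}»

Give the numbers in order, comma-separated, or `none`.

2, 4

1 → no match
2 → match
3 → no match
4 → match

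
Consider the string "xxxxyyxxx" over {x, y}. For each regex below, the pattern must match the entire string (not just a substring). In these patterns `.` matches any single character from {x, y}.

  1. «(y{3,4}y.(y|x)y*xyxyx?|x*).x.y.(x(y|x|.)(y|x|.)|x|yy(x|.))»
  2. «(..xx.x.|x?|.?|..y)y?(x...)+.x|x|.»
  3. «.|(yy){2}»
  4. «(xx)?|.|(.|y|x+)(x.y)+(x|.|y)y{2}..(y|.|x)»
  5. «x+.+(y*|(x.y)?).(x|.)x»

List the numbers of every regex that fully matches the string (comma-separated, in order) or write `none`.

1 → match
2 → no match
3 → no match
4 → no match
5 → match

1, 5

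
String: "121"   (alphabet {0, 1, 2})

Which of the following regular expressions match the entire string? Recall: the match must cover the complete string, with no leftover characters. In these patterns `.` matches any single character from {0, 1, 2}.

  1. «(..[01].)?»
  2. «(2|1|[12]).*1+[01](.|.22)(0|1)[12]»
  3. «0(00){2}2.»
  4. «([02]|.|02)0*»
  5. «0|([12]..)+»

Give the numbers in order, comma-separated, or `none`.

5

1 → no match
2 → no match
3 → no match — must start with "000"
4 → no match
5 → match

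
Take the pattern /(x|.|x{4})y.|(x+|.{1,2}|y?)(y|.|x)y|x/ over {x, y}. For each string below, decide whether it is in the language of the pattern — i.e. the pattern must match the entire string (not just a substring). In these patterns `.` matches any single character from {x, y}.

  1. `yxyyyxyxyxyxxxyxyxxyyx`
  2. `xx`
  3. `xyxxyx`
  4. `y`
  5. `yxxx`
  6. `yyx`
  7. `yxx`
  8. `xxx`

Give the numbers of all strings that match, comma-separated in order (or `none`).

6

1 → no match
2 → no match
3 → no match
4 → no match
5 → no match
6 → match
7 → no match
8 → no match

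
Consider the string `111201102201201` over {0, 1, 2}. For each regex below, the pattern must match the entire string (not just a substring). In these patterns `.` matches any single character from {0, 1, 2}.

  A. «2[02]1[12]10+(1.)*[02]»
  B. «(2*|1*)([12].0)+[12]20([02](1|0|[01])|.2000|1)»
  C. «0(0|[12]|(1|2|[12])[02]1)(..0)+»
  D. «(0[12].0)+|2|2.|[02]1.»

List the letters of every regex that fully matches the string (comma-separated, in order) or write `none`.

A → no match — must start with `2`
B → match
C → no match — must start with `0`
D → no match

B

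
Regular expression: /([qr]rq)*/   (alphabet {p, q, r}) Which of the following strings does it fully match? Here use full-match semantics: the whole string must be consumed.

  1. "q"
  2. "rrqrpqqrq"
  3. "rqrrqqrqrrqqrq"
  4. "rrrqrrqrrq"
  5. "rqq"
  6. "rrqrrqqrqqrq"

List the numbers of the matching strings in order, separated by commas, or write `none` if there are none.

6

1 → no match
2 → no match
3 → no match
4 → no match
5 → no match
6 → match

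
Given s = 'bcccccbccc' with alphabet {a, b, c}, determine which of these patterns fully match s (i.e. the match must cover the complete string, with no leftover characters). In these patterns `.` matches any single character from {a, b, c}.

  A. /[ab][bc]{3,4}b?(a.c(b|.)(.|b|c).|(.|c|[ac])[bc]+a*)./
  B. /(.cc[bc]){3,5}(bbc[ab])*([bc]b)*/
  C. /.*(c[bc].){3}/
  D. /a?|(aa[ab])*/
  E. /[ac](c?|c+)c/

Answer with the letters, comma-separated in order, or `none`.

A → match
B → no match
C → match
D → no match
E → no match

A, C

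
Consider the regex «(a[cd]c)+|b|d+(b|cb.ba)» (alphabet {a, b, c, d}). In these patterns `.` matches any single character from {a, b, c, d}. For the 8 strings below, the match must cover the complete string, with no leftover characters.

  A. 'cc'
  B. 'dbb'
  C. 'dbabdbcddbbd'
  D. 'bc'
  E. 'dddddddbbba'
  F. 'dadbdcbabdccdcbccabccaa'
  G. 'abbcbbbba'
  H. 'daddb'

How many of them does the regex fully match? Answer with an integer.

A → no match
B → no match
C → no match
D → no match
E → no match
F → no match
G → no match
H → no match
Total matched: 0

0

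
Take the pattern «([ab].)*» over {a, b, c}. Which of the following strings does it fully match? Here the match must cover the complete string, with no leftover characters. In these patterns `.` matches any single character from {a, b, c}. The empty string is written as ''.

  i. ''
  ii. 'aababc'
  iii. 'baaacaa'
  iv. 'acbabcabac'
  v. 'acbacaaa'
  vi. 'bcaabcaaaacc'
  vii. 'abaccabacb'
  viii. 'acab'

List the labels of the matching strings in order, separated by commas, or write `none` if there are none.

i, ii, iv, viii

i. '' → match
ii. 'aababc' → match
iii. 'baaacaa' → no match
iv. 'acbabcabac' → match
v. 'acbacaaa' → no match
vi. 'bcaabcaaaacc' → no match
vii. 'abaccabacb' → no match
viii. 'acab' → match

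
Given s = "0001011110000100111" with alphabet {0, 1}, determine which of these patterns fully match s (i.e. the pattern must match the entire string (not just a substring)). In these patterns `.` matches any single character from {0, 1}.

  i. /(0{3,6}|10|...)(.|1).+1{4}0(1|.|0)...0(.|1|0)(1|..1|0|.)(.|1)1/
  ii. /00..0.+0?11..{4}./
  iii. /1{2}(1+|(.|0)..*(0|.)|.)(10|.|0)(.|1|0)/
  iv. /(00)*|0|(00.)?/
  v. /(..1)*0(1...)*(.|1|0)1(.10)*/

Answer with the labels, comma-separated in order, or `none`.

i → match
ii → no match
iii → no match — must start with "1"
iv → no match
v → no match

i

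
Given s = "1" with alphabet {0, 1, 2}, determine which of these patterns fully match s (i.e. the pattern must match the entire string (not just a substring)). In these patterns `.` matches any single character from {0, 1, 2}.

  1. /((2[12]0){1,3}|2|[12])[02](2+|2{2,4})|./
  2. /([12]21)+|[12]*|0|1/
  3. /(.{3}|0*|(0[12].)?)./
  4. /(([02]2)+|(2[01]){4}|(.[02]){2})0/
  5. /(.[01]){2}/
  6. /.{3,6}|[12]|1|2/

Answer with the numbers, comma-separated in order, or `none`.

1 → match
2 → match
3 → match
4 → no match — must end with "0"
5 → no match
6 → match

1, 2, 3, 6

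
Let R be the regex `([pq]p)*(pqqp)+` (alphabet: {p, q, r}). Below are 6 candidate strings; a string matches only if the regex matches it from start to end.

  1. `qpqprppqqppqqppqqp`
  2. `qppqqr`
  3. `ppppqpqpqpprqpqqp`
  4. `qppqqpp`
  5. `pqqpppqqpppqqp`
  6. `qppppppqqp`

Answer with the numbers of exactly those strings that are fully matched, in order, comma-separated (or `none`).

1 → no match
2. `qppqqr` → no match — must end with `pqqp`
3 → no match
4. `qppqqpp` → no match — must end with `pqqp`
5 → no match
6. `qppppppqqp` → match

6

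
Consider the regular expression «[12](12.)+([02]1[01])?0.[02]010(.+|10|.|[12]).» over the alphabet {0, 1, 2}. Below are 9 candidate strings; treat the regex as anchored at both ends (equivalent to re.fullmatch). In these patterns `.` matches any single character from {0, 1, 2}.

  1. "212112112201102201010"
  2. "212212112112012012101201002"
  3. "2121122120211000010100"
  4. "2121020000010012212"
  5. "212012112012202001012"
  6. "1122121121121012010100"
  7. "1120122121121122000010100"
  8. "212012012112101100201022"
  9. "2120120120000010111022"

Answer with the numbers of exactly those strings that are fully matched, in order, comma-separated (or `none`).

1 → match
2 → match
3 → match
4 → no match
5 → match
6 → match
7 → match
8 → match
9 → match

1, 2, 3, 5, 6, 7, 8, 9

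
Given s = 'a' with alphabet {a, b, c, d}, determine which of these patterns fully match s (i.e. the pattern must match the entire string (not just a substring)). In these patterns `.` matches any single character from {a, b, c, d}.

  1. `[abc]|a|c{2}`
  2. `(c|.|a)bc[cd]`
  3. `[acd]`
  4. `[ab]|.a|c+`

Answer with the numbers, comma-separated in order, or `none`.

1, 3, 4

1 → match
2 → no match
3 → match
4 → match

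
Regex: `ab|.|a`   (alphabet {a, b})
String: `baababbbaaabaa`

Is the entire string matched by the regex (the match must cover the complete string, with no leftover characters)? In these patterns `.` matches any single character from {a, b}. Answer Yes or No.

No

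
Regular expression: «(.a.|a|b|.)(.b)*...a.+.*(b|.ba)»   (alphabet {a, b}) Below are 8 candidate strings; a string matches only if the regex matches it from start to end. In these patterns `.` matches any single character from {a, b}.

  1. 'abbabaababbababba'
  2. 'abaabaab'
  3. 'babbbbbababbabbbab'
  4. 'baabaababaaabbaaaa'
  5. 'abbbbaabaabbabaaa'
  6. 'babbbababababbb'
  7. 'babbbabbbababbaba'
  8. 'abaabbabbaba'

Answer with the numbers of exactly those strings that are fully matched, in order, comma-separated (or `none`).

1, 3

1 → match
2. 'abaabaab' → no match
3 → match
4 → no match
5 → no match
6 → no match
7 → no match
8. 'abaabbabbaba' → no match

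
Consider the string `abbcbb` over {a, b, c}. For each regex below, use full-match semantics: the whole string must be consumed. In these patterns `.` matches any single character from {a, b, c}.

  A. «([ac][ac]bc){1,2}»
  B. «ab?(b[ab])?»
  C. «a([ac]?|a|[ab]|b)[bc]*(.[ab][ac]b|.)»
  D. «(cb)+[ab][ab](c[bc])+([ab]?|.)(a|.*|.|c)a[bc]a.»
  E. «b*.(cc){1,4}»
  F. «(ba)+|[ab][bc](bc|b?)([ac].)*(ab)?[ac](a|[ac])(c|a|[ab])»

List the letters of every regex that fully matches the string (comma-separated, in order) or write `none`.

A → no match — must end with `bc`
B → no match
C → match
D → no match — must start with `cb`
E → no match — must end with `cc`
F → no match

C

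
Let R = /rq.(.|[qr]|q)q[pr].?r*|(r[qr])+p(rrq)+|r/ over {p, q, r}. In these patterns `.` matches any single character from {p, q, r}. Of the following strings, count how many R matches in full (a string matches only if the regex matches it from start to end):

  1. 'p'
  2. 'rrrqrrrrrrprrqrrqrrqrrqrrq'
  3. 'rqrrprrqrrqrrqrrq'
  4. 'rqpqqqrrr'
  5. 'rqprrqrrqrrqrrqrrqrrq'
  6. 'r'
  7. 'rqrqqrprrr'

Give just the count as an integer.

5

1 → no match
2 → match
3 → match
4 → no match
5 → match
6 → match
7 → match
Total matched: 5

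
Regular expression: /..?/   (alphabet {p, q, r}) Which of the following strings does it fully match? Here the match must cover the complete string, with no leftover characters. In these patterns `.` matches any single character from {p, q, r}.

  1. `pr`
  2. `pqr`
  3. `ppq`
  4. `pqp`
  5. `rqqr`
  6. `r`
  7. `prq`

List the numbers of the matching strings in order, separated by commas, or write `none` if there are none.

1, 6

1 → match
2 → no match
3 → no match
4 → no match
5 → no match
6 → match
7 → no match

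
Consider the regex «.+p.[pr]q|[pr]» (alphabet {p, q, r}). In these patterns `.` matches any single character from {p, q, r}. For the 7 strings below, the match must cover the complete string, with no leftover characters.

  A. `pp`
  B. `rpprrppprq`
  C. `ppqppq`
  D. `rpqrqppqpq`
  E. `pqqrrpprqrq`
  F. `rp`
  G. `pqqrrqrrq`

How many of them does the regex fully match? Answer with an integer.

A. `pp` → no match
B. `rpprrppprq` → match
C. `ppqppq` → no match
D. `rpqrqppqpq` → match
E. `pqqrrpprqrq` → no match
F. `rp` → no match
G. `pqqrrqrrq` → no match
Total matched: 2

2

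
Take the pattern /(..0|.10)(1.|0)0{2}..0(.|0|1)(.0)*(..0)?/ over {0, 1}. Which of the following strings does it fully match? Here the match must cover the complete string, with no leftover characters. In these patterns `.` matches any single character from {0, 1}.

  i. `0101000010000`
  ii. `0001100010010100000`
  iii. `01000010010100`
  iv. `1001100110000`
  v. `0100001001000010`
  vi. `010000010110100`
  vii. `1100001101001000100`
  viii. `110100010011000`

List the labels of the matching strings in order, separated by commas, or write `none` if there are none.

i → match
ii → match
iii → no match
iv → match
v → match
vi → match
vii → match
viii → match

i, ii, iv, v, vi, vii, viii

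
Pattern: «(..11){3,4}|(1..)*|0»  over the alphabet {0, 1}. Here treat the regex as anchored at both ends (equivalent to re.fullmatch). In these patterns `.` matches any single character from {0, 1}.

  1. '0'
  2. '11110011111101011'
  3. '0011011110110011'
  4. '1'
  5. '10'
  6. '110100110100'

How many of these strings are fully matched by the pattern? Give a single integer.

1 → match
2 → no match
3 → match
4 → no match
5 → no match
6 → match
Total matched: 3

3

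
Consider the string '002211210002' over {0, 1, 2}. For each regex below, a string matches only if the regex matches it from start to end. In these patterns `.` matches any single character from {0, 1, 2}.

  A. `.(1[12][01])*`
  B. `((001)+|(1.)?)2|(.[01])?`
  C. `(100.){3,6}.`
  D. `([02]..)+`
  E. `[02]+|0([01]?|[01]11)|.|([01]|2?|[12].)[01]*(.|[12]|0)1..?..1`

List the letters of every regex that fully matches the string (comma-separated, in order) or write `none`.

D

A → no match
B → no match
C → no match — must start with '100'
D → match
E → no match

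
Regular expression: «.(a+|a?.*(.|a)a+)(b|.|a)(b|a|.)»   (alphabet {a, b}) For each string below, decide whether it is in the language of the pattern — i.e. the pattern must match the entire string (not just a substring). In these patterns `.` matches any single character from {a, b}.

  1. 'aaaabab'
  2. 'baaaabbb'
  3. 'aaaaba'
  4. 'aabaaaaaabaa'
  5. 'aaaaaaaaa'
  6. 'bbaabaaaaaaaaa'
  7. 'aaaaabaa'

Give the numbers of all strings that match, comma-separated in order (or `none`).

3, 5, 6

1 → no match
2 → no match
3 → match
4 → no match
5 → match
6 → match
7 → no match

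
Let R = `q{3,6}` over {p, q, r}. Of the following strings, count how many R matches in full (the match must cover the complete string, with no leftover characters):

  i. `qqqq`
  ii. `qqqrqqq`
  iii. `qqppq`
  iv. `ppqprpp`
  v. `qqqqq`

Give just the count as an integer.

i → match
ii → no match
iii → no match
iv → no match — must start with `q`
v → match
Total matched: 2

2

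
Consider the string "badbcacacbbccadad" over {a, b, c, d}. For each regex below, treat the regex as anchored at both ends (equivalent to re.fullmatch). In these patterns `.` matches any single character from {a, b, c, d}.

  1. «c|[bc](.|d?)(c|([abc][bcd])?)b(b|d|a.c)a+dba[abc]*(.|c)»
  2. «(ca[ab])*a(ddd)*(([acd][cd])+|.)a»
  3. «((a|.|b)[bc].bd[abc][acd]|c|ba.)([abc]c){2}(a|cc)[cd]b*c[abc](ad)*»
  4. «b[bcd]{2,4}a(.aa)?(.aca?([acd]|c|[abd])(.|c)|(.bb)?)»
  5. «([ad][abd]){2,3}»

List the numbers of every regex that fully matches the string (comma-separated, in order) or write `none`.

3

1 → no match
2 → no match — must end with "a"
3 → match
4 → no match
5 → no match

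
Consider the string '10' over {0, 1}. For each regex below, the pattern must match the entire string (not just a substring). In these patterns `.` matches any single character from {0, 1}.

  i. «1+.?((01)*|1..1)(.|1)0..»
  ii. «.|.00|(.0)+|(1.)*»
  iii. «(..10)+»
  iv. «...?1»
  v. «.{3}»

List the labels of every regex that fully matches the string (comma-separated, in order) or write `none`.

i → no match
ii → match
iii → no match
iv → no match — must end with '1'
v → no match

ii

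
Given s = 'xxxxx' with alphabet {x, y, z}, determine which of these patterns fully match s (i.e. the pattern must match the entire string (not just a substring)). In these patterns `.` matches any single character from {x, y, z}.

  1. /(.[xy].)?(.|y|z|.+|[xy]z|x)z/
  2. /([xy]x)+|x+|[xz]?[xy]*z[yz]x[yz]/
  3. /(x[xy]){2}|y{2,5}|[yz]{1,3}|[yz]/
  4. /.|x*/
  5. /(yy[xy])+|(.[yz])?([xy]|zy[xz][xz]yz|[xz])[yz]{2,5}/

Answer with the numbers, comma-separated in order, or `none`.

1 → no match — must end with 'z'
2 → match
3 → no match
4 → match
5 → no match

2, 4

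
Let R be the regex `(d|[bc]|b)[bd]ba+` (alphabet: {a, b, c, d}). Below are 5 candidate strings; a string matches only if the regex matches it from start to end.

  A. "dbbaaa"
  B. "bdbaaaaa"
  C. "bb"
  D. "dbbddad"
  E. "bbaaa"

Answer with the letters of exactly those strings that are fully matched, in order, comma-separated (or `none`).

A, B

A → match
B → match
C → no match — must end with "a"
D → no match — must end with "a"
E → no match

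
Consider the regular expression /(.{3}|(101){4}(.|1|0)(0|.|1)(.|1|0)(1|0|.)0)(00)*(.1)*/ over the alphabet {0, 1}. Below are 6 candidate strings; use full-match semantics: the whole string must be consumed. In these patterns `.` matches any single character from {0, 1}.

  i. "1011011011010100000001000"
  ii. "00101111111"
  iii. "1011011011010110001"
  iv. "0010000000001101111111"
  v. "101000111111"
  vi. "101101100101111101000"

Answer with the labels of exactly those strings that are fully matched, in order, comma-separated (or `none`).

i → no match
ii. "00101111111" → match
iii → match
iv → no match
v. "101000111111" → no match
vi → no match

ii, iii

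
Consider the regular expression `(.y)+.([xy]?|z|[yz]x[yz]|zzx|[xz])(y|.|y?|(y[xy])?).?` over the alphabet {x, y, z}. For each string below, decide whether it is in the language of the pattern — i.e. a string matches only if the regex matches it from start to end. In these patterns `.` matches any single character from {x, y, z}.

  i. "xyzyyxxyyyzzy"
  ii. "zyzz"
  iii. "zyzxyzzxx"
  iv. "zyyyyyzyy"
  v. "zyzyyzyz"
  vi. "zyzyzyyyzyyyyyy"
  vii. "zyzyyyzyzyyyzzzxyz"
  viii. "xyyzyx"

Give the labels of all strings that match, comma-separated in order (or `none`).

ii, iv, v, vi, vii, viii

i → no match
ii → match
iii → no match
iv → match
v → match
vi → match
vii → match
viii → match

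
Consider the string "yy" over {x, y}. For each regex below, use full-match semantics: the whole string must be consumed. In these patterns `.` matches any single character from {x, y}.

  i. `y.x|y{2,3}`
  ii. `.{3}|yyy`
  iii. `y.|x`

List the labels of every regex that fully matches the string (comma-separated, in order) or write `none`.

i → match
ii → no match
iii → match

i, iii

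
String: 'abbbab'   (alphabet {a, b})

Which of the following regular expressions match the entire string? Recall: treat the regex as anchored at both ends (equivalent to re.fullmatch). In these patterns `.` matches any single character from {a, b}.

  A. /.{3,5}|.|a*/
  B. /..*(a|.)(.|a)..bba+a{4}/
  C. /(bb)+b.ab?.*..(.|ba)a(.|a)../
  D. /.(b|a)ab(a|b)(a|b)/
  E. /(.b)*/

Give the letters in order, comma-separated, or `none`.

E

A → no match
B → no match — must end with 'a'
C → no match — must start with 'bb'
D → no match
E → match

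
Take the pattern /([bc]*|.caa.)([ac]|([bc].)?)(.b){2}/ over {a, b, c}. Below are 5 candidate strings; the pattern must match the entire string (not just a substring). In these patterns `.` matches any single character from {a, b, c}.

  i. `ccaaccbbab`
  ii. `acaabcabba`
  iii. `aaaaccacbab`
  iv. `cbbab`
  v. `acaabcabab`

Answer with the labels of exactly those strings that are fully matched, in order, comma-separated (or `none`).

i, iv, v

i → match
ii → no match — must end with `b`
iii → no match
iv → match
v → match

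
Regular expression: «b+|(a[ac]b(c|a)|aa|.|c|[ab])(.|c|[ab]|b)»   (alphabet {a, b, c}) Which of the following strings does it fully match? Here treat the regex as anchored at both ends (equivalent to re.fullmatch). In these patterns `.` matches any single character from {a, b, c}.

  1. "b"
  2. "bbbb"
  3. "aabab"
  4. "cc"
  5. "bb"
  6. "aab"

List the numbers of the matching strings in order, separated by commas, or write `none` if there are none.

1, 2, 3, 4, 5, 6

1 → match
2 → match
3 → match
4 → match
5 → match
6 → match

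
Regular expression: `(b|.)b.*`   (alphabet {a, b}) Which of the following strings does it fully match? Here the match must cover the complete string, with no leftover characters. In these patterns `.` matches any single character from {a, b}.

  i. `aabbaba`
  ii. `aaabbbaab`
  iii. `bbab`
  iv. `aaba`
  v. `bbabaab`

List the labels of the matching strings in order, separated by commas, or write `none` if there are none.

iii, v

i → no match
ii → no match
iii → match
iv → no match
v → match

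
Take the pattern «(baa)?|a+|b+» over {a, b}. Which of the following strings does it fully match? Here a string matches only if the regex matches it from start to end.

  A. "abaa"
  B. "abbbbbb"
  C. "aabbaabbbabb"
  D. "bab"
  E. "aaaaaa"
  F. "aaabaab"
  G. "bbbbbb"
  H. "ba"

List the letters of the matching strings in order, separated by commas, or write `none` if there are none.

E, G

A → no match
B → no match
C → no match
D → no match
E → match
F → no match
G → match
H → no match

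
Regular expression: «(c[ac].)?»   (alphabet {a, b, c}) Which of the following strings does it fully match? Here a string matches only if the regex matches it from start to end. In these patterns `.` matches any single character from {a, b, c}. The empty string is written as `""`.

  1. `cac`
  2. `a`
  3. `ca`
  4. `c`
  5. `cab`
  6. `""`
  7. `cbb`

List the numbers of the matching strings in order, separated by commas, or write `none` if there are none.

1, 5, 6

1. `cac` → match
2. `a` → no match
3. `ca` → no match
4. `c` → no match
5. `cab` → match
6. `""` → match
7. `cbb` → no match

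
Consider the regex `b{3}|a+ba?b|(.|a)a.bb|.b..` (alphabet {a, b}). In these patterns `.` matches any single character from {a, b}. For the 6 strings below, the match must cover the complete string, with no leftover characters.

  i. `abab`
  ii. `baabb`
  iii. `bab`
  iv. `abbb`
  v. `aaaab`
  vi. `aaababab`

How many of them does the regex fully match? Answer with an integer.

i → match
ii → match
iii → no match
iv → match
v → no match
vi → no match
Total matched: 3

3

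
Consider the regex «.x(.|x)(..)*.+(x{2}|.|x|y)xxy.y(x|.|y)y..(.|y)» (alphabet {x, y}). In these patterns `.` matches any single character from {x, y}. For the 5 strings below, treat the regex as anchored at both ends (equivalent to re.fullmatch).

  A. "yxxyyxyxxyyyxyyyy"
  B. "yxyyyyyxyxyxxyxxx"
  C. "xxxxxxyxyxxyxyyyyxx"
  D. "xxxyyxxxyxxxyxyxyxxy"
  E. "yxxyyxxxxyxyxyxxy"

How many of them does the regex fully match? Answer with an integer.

4

A → match
B → no match
C → match
D → match
E → match
Total matched: 4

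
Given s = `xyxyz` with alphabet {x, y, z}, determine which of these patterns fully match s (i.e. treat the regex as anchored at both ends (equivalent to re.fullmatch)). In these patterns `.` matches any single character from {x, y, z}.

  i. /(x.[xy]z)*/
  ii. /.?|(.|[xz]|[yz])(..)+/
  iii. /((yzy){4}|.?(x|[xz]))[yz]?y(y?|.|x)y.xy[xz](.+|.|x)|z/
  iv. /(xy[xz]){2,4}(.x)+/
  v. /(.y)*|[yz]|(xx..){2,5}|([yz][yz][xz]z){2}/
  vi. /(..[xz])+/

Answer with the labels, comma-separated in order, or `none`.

i → no match
ii → match
iii → no match
iv → no match — must end with `x`
v → no match
vi → no match

ii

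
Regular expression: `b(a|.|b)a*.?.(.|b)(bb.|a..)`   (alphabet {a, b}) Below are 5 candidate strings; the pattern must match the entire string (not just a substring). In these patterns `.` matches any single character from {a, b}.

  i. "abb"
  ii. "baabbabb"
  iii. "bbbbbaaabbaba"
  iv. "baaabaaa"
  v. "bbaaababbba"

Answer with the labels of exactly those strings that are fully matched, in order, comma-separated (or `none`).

i → no match — must start with "b"
ii → match
iii → no match
iv → match
v → match

ii, iv, v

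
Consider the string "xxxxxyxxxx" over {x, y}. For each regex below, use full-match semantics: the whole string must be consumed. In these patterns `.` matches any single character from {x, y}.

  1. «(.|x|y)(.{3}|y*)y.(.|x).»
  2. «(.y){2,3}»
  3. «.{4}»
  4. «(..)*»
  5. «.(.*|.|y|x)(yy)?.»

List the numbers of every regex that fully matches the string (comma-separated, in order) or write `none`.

4, 5

1 → no match
2 → no match — must end with "y"
3 → no match
4 → match
5 → match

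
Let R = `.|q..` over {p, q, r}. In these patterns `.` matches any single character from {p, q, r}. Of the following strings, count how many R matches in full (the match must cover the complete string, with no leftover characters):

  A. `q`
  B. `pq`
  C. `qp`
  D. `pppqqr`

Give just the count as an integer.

A → match
B → no match
C → no match
D → no match
Total matched: 1

1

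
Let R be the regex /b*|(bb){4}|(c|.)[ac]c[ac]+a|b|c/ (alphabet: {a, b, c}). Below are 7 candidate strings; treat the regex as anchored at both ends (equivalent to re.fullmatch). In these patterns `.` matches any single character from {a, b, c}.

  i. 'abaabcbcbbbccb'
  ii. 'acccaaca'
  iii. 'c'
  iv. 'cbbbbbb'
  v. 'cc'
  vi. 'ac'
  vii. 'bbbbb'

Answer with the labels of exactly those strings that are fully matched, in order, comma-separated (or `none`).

ii, iii, vii

i → no match
ii → match
iii → match
iv → no match
v → no match
vi → no match
vii → match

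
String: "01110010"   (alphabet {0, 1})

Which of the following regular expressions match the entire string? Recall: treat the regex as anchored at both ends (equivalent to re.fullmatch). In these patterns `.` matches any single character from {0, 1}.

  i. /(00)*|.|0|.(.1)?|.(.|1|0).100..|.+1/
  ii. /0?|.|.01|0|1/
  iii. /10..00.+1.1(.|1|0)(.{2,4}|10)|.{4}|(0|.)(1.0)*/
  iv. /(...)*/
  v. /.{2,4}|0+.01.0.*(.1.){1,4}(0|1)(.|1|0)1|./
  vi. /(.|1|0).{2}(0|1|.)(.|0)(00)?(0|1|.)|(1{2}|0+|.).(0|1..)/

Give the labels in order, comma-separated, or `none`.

i → match
ii → no match
iii → no match
iv → no match
v → no match
vi → no match

i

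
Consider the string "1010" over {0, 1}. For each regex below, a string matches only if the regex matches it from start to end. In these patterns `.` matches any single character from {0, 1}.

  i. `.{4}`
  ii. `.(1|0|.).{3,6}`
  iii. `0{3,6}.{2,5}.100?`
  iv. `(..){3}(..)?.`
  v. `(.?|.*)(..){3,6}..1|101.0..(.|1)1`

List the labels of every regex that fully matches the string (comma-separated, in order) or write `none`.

i → match
ii → no match
iii → no match — must start with "0"
iv → no match
v → no match — must end with "1"

i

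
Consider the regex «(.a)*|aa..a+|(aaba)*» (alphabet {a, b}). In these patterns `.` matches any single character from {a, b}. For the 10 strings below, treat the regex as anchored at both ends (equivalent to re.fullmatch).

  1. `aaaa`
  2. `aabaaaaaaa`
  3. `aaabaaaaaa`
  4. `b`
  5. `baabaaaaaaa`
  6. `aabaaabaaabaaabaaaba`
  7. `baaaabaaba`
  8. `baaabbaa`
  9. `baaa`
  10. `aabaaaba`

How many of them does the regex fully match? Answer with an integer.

6

1 → match
2 → match
3 → match
4 → no match
5 → no match
6 → match
7 → no match
8 → no match
9 → match
10 → match
Total matched: 6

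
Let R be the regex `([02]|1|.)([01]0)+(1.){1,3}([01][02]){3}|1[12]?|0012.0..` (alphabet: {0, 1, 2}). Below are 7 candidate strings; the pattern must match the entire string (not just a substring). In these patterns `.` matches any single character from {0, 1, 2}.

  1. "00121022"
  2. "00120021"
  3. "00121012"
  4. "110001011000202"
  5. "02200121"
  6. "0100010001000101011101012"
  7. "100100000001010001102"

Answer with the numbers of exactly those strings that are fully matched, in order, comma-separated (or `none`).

1 → match
2 → match
3 → match
4 → match
5 → no match
6 → match
7 → no match

1, 2, 3, 4, 6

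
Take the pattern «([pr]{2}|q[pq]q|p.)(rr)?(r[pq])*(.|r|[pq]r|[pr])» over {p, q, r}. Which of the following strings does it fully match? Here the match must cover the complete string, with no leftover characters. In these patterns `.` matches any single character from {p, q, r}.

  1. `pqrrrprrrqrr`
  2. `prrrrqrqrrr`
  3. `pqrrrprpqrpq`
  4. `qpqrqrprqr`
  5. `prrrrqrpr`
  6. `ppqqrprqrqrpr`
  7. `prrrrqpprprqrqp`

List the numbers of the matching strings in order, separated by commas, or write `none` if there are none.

4, 5

1 → no match
2 → no match
3 → no match
4 → match
5 → match
6 → no match
7 → no match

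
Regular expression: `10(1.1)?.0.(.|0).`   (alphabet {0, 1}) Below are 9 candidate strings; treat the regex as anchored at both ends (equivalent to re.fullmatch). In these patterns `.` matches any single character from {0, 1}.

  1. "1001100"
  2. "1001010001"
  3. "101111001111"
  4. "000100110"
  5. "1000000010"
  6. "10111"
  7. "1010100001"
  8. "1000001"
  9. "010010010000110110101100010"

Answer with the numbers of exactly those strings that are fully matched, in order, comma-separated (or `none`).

1 → no match
2 → no match
3 → no match
4 → no match — must start with "10"
5 → no match
6 → no match
7 → match
8 → match
9 → no match — must start with "10"

7, 8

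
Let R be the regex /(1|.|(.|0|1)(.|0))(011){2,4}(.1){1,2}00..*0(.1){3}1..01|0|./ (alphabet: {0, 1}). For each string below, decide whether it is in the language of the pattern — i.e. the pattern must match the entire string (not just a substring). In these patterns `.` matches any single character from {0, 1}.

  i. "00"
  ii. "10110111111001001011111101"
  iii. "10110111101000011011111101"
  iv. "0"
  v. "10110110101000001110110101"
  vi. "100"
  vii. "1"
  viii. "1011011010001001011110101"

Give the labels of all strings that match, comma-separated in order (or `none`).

i → no match
ii → match
iii → match
iv → match
v → match
vi → no match
vii → match
viii → match

ii, iii, iv, v, vii, viii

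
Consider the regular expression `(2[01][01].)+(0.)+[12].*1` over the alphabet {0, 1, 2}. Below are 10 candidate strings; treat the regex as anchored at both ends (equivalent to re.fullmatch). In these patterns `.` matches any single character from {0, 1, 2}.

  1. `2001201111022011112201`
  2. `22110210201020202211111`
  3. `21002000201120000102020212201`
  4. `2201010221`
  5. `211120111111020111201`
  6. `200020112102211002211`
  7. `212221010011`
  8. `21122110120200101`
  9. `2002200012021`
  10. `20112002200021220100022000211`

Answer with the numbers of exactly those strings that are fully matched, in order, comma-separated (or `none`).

3, 6

1 → no match
2 → no match
3 → match
4 → no match
5 → no match
6 → match
7 → no match
8 → no match
9 → no match
10 → no match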